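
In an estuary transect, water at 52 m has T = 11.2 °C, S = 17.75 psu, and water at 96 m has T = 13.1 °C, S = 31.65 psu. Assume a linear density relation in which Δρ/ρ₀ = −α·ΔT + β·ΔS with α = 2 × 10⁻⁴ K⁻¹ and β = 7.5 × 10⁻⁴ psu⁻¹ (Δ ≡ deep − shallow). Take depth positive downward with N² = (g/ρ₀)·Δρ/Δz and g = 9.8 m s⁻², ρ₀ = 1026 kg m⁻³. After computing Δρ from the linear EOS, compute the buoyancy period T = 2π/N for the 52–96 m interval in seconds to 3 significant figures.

ΔT = +1.9 K, ΔS = +13.90 psu (deep − shallow).
Δρ/ρ₀ = −αΔT + βΔS = -3.80 × 10⁻⁴ + 0.010425 = 0.010045, so Δρ ≈ 10.31 kg m⁻³.
N² = (g/ρ₀)·Δρ/Δz = g·(Δρ/ρ₀)/Δz = 9.8 × 0.010045 / 44 = 2.2373 × 10⁻³ s⁻².
N = √(2.2373 × 10⁻³) = 0.047300 rad s⁻¹ → T = 2π/N = 132.84 s ≈ 133 s.

133 s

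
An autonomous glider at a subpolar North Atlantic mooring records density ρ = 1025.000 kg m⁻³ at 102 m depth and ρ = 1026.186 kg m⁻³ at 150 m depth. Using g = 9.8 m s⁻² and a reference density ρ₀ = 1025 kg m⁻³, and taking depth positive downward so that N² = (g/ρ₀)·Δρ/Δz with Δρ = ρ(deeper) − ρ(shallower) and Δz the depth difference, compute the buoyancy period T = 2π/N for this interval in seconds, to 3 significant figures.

409 s

Δρ = 1026.186 − 1025.000 = 1.186 kg m⁻³ over Δz = 150 − 102 = 48 m.
N² = (9.8/1025) × (1.186/48) = 2.3624 × 10⁻⁴ s⁻².
N = √(2.3624 × 10⁻⁴) = 0.015370 rad s⁻¹, so T = 2π/N = 408.80 s ≈ 409 s.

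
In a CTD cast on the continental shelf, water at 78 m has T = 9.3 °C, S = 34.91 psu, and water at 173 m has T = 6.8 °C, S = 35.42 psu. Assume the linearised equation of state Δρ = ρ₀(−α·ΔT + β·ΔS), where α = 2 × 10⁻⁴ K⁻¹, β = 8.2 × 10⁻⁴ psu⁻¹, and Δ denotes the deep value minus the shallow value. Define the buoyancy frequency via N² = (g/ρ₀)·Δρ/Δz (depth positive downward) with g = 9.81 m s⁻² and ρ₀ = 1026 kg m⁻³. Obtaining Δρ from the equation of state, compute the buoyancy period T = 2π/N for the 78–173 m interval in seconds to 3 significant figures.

645 s

ΔT = -2.5 K, ΔS = +0.51 psu (deep − shallow).
Δρ/ρ₀ = −αΔT + βΔS = 5.00 × 10⁻⁴ + 4.182 × 10⁻⁴ = 9.182 × 10⁻⁴, so Δρ ≈ 0.9421 kg m⁻³.
N² = (g/ρ₀)·Δρ/Δz = g·(Δρ/ρ₀)/Δz = 9.81 × 9.182 × 10⁻⁴ / 95 = 9.4816 × 10⁻⁵ s⁻².
N = √(9.4816 × 10⁻⁵) = 9.7374 × 10⁻³ rad s⁻¹ → T = 2π/N = 645.26 s ≈ 645 s.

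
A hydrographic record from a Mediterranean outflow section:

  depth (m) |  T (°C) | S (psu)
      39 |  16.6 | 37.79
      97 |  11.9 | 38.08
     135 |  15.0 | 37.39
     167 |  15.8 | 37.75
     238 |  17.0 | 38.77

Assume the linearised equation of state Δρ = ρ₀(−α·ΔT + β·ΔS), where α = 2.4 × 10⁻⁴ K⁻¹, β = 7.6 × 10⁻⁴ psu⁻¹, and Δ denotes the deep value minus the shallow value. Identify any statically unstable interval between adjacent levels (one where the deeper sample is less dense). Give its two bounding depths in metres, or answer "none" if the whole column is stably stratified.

Evaluate Δρ/ρ₀ = −αΔT + βΔS across each adjacent pair:
  39–97 m: −αΔT+βΔS = −(2.4 × 10⁻⁴)(-4.7)+(7.6 × 10⁻⁴)(+0.29) = 1.3 × 10⁻³ → stable
  97–135 m: −αΔT+βΔS = −(2.4 × 10⁻⁴)(+3.1)+(7.6 × 10⁻⁴)(-0.69) = -1.3 × 10⁻³ → UNSTABLE
  135–167 m: −αΔT+βΔS = −(2.4 × 10⁻⁴)(+0.8)+(7.6 × 10⁻⁴)(+0.36) = 8.2 × 10⁻⁵ → stable
  167–238 m: −αΔT+βΔS = −(2.4 × 10⁻⁴)(+1.2)+(7.6 × 10⁻⁴)(+1.02) = 4.9 × 10⁻⁴ → stable
The 97–135 m interval has Δρ < 0: lighter water underlies denser water.

97–135 m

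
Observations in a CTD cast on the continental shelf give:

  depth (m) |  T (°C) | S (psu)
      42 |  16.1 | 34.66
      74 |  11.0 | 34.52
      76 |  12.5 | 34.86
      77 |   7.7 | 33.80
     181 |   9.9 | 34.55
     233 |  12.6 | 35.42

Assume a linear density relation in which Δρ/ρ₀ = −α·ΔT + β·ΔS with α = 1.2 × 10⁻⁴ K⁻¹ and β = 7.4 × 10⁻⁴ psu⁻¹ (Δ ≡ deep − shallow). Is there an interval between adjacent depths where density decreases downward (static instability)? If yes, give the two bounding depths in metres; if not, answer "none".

Evaluate Δρ/ρ₀ = −αΔT + βΔS across each adjacent pair:
  42–74 m: −αΔT+βΔS = −(1.2 × 10⁻⁴)(-5.1)+(7.4 × 10⁻⁴)(-0.14) = 5.1 × 10⁻⁴ → stable
  74–76 m: −αΔT+βΔS = −(1.2 × 10⁻⁴)(+1.5)+(7.4 × 10⁻⁴)(+0.34) = 7.2 × 10⁻⁵ → stable
  76–77 m: −αΔT+βΔS = −(1.2 × 10⁻⁴)(-4.8)+(7.4 × 10⁻⁴)(-1.06) = -2.1 × 10⁻⁴ → UNSTABLE
  77–181 m: −αΔT+βΔS = −(1.2 × 10⁻⁴)(+2.2)+(7.4 × 10⁻⁴)(+0.75) = 2.9 × 10⁻⁴ → stable
  181–233 m: −αΔT+βΔS = −(1.2 × 10⁻⁴)(+2.7)+(7.4 × 10⁻⁴)(+0.87) = 3.2 × 10⁻⁴ → stable
The 76–77 m interval has Δρ < 0: lighter water underlies denser water.

76–77 m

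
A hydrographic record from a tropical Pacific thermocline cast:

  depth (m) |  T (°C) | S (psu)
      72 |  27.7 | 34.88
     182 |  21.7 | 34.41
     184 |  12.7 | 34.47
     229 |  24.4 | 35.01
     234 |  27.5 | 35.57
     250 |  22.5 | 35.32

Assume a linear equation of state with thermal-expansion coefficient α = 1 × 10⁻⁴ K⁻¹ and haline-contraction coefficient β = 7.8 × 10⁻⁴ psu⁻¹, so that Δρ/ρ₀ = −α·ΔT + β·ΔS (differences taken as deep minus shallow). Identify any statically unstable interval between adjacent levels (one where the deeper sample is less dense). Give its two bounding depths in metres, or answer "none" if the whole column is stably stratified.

184–229 m

Evaluate Δρ/ρ₀ = −αΔT + βΔS across each adjacent pair:
  72–182 m: −αΔT+βΔS = −(1 × 10⁻⁴)(-6.0)+(7.8 × 10⁻⁴)(-0.47) = 2.3 × 10⁻⁴ → stable
  182–184 m: −αΔT+βΔS = −(1 × 10⁻⁴)(-9.0)+(7.8 × 10⁻⁴)(+0.06) = 9.5 × 10⁻⁴ → stable
  184–229 m: −αΔT+βΔS = −(1 × 10⁻⁴)(+11.7)+(7.8 × 10⁻⁴)(+0.54) = -7.5 × 10⁻⁴ → UNSTABLE
  229–234 m: −αΔT+βΔS = −(1 × 10⁻⁴)(+3.1)+(7.8 × 10⁻⁴)(+0.56) = 1.3 × 10⁻⁴ → stable
  234–250 m: −αΔT+βΔS = −(1 × 10⁻⁴)(-5.0)+(7.8 × 10⁻⁴)(-0.25) = 3.1 × 10⁻⁴ → stable
The 184–229 m interval has Δρ < 0: lighter water underlies denser water.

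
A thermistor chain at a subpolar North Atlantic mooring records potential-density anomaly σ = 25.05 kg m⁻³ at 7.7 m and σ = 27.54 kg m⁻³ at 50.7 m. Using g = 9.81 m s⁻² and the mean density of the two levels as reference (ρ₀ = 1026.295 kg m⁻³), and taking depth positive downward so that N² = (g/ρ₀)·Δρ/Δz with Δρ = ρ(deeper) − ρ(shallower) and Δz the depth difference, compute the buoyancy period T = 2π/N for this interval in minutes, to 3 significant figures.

4.45 min

Δρ = 1027.54 − 1025.05 = 2.49 kg m⁻³ over Δz = 50.7 − 7.7 = 43 m.
N² = (9.81/1026.295) × (2.49/43) = 5.5351 × 10⁻⁴ s⁻².
N = √(5.5351 × 10⁻⁴) = 0.023527 rad s⁻¹, so T = 2π/N = 267.06 s = 4.4510 min ≈ 4.45 min.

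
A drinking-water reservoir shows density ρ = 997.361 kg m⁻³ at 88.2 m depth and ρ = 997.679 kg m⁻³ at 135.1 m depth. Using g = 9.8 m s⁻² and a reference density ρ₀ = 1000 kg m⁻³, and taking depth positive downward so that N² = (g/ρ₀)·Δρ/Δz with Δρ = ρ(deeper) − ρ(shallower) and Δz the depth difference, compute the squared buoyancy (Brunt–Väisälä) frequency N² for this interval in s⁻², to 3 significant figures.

Δρ = 997.679 − 997.361 = 0.318 kg m⁻³ over Δz = 135.1 − 88.2 = 46.9 m.
N² = (9.8/1000) × (0.318/46.9) = 6.6448 × 10⁻⁵ s⁻² ≈ 6.64 × 10⁻⁵ s⁻².
A positive N² confirms static stability across the interval.

6.64 × 10⁻⁵ s⁻²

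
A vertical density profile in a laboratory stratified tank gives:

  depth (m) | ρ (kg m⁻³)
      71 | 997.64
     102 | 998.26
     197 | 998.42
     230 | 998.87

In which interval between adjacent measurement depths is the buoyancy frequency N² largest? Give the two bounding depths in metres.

71–102 m

Compute the density gradient over each adjacent pair:
  71–102 m: Δρ/Δz = 0.62/31 = 0.020 kg m⁻⁴
  102–197 m: Δρ/Δz = 0.16/95 = 1.7 × 10⁻³ kg m⁻⁴
  197–230 m: Δρ/Δz = 0.45/33 = 0.014 kg m⁻⁴
The largest gradient is in the 71–102 m interval — the pycnocline.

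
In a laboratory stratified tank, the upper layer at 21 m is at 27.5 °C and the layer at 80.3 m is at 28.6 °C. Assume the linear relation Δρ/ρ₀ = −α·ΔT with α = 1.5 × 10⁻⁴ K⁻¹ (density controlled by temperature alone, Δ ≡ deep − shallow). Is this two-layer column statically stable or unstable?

ΔT = 28.6 − 27.5 = +1.1 K, so Δρ/ρ₀ = −αΔT = -1.65 × 10⁻⁴.
Δρ/ρ₀ < 0, so Δρ < 0: deeper water is lighter → statically unstable; the column would overturn.

unstable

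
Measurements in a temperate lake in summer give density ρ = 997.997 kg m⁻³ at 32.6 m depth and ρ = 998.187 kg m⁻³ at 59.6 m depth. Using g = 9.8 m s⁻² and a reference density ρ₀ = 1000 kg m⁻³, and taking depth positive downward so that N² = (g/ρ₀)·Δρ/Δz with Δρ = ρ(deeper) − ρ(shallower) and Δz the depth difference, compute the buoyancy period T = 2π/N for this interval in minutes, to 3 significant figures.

12.6 min

Δρ = 998.187 − 997.997 = 0.190 kg m⁻³ over Δz = 59.6 − 32.6 = 27 m.
N² = (9.8/1000) × (0.190/27) = 6.8963 × 10⁻⁵ s⁻².
N = √(6.8963 × 10⁻⁵) = 8.3044 × 10⁻³ rad s⁻¹, so T = 2π/N = 756.61 s = 12.610 min ≈ 12.6 min.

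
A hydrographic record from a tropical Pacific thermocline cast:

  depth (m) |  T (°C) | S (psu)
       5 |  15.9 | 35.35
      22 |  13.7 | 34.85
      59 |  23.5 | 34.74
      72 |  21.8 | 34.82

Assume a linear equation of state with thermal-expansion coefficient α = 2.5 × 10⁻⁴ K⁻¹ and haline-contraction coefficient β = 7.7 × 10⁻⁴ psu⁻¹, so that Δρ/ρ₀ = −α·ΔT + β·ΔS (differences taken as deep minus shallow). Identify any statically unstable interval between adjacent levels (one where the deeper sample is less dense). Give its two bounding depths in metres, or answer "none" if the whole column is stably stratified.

22–59 m

Evaluate Δρ/ρ₀ = −αΔT + βΔS across each adjacent pair:
  5–22 m: −αΔT+βΔS = −(2.5 × 10⁻⁴)(-2.2)+(7.7 × 10⁻⁴)(-0.50) = 1.7 × 10⁻⁴ → stable
  22–59 m: −αΔT+βΔS = −(2.5 × 10⁻⁴)(+9.8)+(7.7 × 10⁻⁴)(-0.11) = -2.5 × 10⁻³ → UNSTABLE
  59–72 m: −αΔT+βΔS = −(2.5 × 10⁻⁴)(-1.7)+(7.7 × 10⁻⁴)(+0.08) = 4.9 × 10⁻⁴ → stable
The 22–59 m interval has Δρ < 0: lighter water underlies denser water.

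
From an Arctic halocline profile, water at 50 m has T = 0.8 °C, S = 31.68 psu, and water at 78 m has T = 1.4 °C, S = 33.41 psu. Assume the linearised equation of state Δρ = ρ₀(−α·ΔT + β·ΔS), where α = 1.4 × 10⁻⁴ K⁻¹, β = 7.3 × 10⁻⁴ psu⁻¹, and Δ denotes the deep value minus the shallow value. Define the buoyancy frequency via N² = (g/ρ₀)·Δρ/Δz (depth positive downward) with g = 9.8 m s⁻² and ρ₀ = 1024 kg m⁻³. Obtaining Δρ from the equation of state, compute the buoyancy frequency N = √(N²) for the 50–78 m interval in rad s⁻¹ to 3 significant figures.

0.0203 rad s⁻¹

ΔT = +0.6 K, ΔS = +1.73 psu (deep − shallow).
Δρ/ρ₀ = −αΔT + βΔS = -8.40 × 10⁻⁵ + 1.2629 × 10⁻³ = 1.1789 × 10⁻³, so Δρ ≈ 1.207 kg m⁻³.
N² = (g/ρ₀)·Δρ/Δz = g·(Δρ/ρ₀)/Δz = 9.8 × 1.1789 × 10⁻³ / 28 = 4.1261 × 10⁻⁴ s⁻².
N = √(4.1261 × 10⁻⁴) = 0.020313 rad s⁻¹ ≈ 0.0203 rad s⁻¹.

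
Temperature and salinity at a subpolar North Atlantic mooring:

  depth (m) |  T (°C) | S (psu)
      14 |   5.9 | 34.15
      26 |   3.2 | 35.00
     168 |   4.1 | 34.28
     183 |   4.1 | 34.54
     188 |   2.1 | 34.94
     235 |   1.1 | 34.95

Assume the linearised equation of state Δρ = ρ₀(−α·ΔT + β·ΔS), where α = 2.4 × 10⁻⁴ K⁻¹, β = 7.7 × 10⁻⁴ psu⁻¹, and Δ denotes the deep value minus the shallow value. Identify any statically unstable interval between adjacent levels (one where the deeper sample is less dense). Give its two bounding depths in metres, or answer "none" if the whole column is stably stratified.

Evaluate Δρ/ρ₀ = −αΔT + βΔS across each adjacent pair:
  14–26 m: −αΔT+βΔS = −(2.4 × 10⁻⁴)(-2.7)+(7.7 × 10⁻⁴)(+0.85) = 1.3 × 10⁻³ → stable
  26–168 m: −αΔT+βΔS = −(2.4 × 10⁻⁴)(+0.9)+(7.7 × 10⁻⁴)(-0.72) = -7.7 × 10⁻⁴ → UNSTABLE
  168–183 m: −αΔT+βΔS = −(2.4 × 10⁻⁴)(+0.0)+(7.7 × 10⁻⁴)(+0.26) = 2.0 × 10⁻⁴ → stable
  183–188 m: −αΔT+βΔS = −(2.4 × 10⁻⁴)(-2.0)+(7.7 × 10⁻⁴)(+0.40) = 7.9 × 10⁻⁴ → stable
  188–235 m: −αΔT+βΔS = −(2.4 × 10⁻⁴)(-1.0)+(7.7 × 10⁻⁴)(+0.01) = 2.5 × 10⁻⁴ → stable
The 26–168 m interval has Δρ < 0: lighter water underlies denser water.

26–168 m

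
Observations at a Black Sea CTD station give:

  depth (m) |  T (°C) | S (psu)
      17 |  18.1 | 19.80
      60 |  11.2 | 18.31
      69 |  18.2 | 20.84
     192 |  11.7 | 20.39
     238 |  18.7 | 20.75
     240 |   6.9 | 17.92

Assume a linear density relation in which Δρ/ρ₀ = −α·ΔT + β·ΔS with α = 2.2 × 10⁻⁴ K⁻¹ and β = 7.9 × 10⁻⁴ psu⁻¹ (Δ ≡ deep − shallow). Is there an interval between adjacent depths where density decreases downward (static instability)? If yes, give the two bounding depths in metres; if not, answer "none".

Evaluate Δρ/ρ₀ = −αΔT + βΔS across each adjacent pair:
  17–60 m: −αΔT+βΔS = −(2.2 × 10⁻⁴)(-6.9)+(7.9 × 10⁻⁴)(-1.49) = 3.4 × 10⁻⁴ → stable
  60–69 m: −αΔT+βΔS = −(2.2 × 10⁻⁴)(+7.0)+(7.9 × 10⁻⁴)(+2.53) = 4.6 × 10⁻⁴ → stable
  69–192 m: −αΔT+βΔS = −(2.2 × 10⁻⁴)(-6.5)+(7.9 × 10⁻⁴)(-0.45) = 1.1 × 10⁻³ → stable
  192–238 m: −αΔT+βΔS = −(2.2 × 10⁻⁴)(+7.0)+(7.9 × 10⁻⁴)(+0.36) = -1.3 × 10⁻³ → UNSTABLE
  238–240 m: −αΔT+βΔS = −(2.2 × 10⁻⁴)(-11.8)+(7.9 × 10⁻⁴)(-2.83) = 3.6 × 10⁻⁴ → stable
The 192–238 m interval has Δρ < 0: lighter water underlies denser water.

192–238 m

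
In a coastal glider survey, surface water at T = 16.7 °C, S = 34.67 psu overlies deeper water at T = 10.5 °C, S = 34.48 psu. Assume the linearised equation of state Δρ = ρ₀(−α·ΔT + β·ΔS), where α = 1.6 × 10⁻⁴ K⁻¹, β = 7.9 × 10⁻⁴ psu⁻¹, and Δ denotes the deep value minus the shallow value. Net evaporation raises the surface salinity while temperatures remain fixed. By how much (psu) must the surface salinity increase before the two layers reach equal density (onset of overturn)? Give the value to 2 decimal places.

1.07 psu

Neutral buoyancy requires −α(T_deep − T_surf) + β(S_deep − S_surf′) = 0.
S_surf′ = S_deep − (α/β)·ΔT = 34.48 − (1.6 × 10⁻⁴/7.9 × 10⁻⁴)·(-6.2) = 35.7357 psu.
Increase required: 35.7357 − 34.67 = 1.0657 psu.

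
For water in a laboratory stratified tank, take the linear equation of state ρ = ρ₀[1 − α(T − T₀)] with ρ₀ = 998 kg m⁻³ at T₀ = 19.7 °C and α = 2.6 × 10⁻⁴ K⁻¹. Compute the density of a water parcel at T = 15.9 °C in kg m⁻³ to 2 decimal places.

T − T₀ = -3.8 K.
Bracket = 1 − α·(-3.8) = 1 + (9.88 × 10⁻⁴) = 1.0009880.
ρ = 998 × 1.0009880 = 998.99 kg m⁻³.

998.99 kg m⁻³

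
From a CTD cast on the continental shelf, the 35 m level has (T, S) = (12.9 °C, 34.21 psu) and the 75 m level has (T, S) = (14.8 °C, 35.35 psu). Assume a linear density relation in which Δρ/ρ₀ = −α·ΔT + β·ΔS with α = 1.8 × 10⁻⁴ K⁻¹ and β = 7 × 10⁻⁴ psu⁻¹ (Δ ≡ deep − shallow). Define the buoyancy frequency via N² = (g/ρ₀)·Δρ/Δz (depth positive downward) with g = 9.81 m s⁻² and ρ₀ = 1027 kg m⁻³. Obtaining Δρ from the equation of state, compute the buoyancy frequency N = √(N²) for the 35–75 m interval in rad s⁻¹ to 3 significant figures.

ΔT = +1.9 K, ΔS = +1.14 psu (deep − shallow).
Δρ/ρ₀ = −αΔT + βΔS = -3.42 × 10⁻⁴ + 7.98 × 10⁻⁴ = 4.56 × 10⁻⁴, so Δρ ≈ 0.4683 kg m⁻³.
N² = (g/ρ₀)·Δρ/Δz = g·(Δρ/ρ₀)/Δz = 9.81 × 4.56 × 10⁻⁴ / 40 = 1.1183 × 10⁻⁴ s⁻².
N = √(1.1183 × 10⁻⁴) = 0.010575 rad s⁻¹ ≈ 0.0106 rad s⁻¹.

0.0106 rad s⁻¹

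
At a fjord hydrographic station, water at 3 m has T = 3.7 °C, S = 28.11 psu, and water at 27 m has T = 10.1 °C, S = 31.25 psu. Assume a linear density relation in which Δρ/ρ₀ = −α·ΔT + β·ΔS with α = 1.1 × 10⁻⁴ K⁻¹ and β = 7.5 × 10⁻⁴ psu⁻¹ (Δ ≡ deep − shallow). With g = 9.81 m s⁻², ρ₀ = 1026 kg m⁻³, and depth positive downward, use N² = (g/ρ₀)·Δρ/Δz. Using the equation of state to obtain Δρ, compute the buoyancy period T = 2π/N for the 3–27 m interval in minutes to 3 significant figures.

ΔT = +6.4 K, ΔS = +3.14 psu (deep − shallow).
Δρ/ρ₀ = −αΔT + βΔS = -7.04 × 10⁻⁴ + 2.355 × 10⁻³ = 1.651 × 10⁻³, so Δρ ≈ 1.694 kg m⁻³.
N² = (g/ρ₀)·Δρ/Δz = g·(Δρ/ρ₀)/Δz = 9.81 × 1.651 × 10⁻³ / 24 = 6.7485 × 10⁻⁴ s⁻².
N = √(6.7485 × 10⁻⁴) = 0.025978 rad s⁻¹ → T = 2π/N = 241.87 s = 4.0312 min ≈ 4.03 min.

4.03 min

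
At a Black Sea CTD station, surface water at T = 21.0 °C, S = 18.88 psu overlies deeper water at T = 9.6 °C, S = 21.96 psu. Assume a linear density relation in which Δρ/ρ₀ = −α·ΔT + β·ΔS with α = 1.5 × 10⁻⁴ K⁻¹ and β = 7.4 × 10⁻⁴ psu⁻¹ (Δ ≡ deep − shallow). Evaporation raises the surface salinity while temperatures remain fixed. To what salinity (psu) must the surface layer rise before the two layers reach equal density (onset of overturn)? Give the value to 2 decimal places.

24.27 psu

Neutral buoyancy requires −α(T_deep − T_surf) + β(S_deep − S_surf′) = 0.
S_surf′ = S_deep − (α/β)·ΔT = 21.96 − (1.5 × 10⁻⁴/7.4 × 10⁻⁴)·(-11.4) = 24.2708 psu.
Increase required: 24.2708 − 18.88 = 5.3908 psu.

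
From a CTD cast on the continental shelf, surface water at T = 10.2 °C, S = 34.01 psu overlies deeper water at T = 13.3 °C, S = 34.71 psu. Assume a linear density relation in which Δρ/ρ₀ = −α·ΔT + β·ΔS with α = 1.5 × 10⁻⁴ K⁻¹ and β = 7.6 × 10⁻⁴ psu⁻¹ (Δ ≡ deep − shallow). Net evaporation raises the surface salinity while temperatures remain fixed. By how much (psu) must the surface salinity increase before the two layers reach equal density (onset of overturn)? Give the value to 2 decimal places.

Neutral buoyancy requires −α(T_deep − T_surf) + β(S_deep − S_surf′) = 0.
S_surf′ = S_deep − (α/β)·ΔT = 34.71 − (1.5 × 10⁻⁴/7.6 × 10⁻⁴)·(+3.1) = 34.0982 psu.
Increase required: 34.0982 − 34.01 = 0.0882 psu.

0.09 psu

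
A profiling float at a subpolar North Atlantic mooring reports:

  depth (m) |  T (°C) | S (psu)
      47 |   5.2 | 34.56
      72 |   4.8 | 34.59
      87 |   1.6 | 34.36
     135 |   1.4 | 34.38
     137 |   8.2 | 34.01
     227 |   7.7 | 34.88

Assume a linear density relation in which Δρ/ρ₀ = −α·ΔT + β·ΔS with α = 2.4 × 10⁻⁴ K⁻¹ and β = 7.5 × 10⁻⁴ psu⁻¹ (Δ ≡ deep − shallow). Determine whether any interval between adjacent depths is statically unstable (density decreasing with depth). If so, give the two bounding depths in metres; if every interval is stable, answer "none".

135–137 m

Evaluate Δρ/ρ₀ = −αΔT + βΔS across each adjacent pair:
  47–72 m: −αΔT+βΔS = −(2.4 × 10⁻⁴)(-0.4)+(7.5 × 10⁻⁴)(+0.03) = 1.2 × 10⁻⁴ → stable
  72–87 m: −αΔT+βΔS = −(2.4 × 10⁻⁴)(-3.2)+(7.5 × 10⁻⁴)(-0.23) = 6.0 × 10⁻⁴ → stable
  87–135 m: −αΔT+βΔS = −(2.4 × 10⁻⁴)(-0.2)+(7.5 × 10⁻⁴)(+0.02) = 6.3 × 10⁻⁵ → stable
  135–137 m: −αΔT+βΔS = −(2.4 × 10⁻⁴)(+6.8)+(7.5 × 10⁻⁴)(-0.37) = -1.9 × 10⁻³ → UNSTABLE
  137–227 m: −αΔT+βΔS = −(2.4 × 10⁻⁴)(-0.5)+(7.5 × 10⁻⁴)(+0.87) = 7.7 × 10⁻⁴ → stable
The 135–137 m interval has Δρ < 0: lighter water underlies denser water.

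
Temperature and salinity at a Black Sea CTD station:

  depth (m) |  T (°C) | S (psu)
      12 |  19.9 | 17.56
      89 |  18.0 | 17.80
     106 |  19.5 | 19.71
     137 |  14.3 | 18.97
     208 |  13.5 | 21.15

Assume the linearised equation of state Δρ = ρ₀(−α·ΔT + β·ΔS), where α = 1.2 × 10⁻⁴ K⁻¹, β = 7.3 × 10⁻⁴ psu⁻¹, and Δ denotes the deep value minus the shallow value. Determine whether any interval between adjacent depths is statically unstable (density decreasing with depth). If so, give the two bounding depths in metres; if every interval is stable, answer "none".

none

Evaluate Δρ/ρ₀ = −αΔT + βΔS across each adjacent pair:
  12–89 m: −αΔT+βΔS = −(1.2 × 10⁻⁴)(-1.9)+(7.3 × 10⁻⁴)(+0.24) = 4.0 × 10⁻⁴ → stable
  89–106 m: −αΔT+βΔS = −(1.2 × 10⁻⁴)(+1.5)+(7.3 × 10⁻⁴)(+1.91) = 1.2 × 10⁻³ → stable
  106–137 m: −αΔT+βΔS = −(1.2 × 10⁻⁴)(-5.2)+(7.3 × 10⁻⁴)(-0.74) = 8.4 × 10⁻⁵ → stable
  137–208 m: −αΔT+βΔS = −(1.2 × 10⁻⁴)(-0.8)+(7.3 × 10⁻⁴)(+2.18) = 1.7 × 10⁻³ → stable
Every interval has Δρ > 0: the column is stably stratified throughout.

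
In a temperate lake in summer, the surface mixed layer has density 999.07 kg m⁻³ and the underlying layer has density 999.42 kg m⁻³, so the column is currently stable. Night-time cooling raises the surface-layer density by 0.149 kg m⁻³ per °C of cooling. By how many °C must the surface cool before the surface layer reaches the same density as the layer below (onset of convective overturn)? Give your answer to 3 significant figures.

Density deficit of the surface layer: 999.42 − 999.07 = 0.35 kg m⁻³.
Required change = 0.35 / 0.149 = 2.35 °C.

2.35 °C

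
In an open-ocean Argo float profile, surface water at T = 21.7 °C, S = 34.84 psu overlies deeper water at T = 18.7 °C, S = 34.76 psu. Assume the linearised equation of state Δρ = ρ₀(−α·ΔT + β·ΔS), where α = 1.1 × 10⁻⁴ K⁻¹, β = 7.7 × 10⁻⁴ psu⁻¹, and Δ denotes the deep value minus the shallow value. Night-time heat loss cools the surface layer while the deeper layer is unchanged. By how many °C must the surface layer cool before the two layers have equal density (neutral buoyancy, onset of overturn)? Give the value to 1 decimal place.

Neutral buoyancy requires Δρ = 0, i.e. −α(T_deep − T_surf′) + β(S_deep − S_surf) = 0.
T_surf′ = T_deep − (β/α)·ΔS = 18.7 − (7.7 × 10⁻⁴/1.1 × 10⁻⁴)·(-0.08) = 19.260 °C.
Cooling required: 21.7 − (19.260) = 2.440 °C.

2.4 °C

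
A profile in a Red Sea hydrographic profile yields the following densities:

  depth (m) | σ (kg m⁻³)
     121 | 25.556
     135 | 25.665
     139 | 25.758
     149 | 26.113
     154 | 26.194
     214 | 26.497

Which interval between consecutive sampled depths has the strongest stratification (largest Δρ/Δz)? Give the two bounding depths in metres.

Compute the density gradient over each adjacent pair:
  121–135 m: Δρ/Δz = 0.109/14 = 7.8 × 10⁻³ kg m⁻⁴
  135–139 m: Δρ/Δz = 0.093/4 = 0.023 kg m⁻⁴
  139–149 m: Δρ/Δz = 0.355/10 = 0.035 kg m⁻⁴
  149–154 m: Δρ/Δz = 0.081/5 = 0.016 kg m⁻⁴
  154–214 m: Δρ/Δz = 0.303/60 = 5.0 × 10⁻³ kg m⁻⁴
The largest gradient is in the 139–149 m interval — the pycnocline.

139–149 m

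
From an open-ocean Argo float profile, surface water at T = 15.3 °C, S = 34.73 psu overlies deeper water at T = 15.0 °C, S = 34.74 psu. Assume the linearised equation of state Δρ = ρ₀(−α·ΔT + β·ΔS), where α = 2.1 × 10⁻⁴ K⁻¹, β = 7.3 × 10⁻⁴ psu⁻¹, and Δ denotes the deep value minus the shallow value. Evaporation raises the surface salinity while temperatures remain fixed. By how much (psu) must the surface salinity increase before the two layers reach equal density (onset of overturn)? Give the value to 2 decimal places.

0.10 psu

Neutral buoyancy requires −α(T_deep − T_surf) + β(S_deep − S_surf′) = 0.
S_surf′ = S_deep − (α/β)·ΔT = 34.74 − (2.1 × 10⁻⁴/7.3 × 10⁻⁴)·(-0.3) = 34.8263 psu.
Increase required: 34.8263 − 34.73 = 0.0963 psu.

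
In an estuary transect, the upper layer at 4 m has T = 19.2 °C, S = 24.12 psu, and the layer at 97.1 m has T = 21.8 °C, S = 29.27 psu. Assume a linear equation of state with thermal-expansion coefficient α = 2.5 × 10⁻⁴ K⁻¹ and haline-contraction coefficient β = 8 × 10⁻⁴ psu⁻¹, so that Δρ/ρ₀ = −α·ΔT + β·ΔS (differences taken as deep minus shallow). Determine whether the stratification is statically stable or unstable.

stable

ΔT = 21.8 − 19.2 = +2.6 K and ΔS = 29.27 − 24.12 = +5.15 psu (deep − shallow).
−αΔT = -6.50 × 10⁻⁴; βΔS = 4.12 × 10⁻³; sum Δρ/ρ₀ = 3.47 × 10⁻³.
Δρ/ρ₀ > 0, so Δρ > 0: deeper water is denser → statically stable.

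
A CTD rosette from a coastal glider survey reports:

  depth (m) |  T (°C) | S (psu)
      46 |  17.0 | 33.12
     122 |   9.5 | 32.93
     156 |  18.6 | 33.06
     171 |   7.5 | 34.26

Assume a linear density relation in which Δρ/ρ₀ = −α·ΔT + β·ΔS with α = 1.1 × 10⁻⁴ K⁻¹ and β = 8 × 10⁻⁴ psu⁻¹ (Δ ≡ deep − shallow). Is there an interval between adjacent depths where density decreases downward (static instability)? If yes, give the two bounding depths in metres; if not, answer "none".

122–156 m

Evaluate Δρ/ρ₀ = −αΔT + βΔS across each adjacent pair:
  46–122 m: −αΔT+βΔS = −(1.1 × 10⁻⁴)(-7.5)+(8 × 10⁻⁴)(-0.19) = 6.7 × 10⁻⁴ → stable
  122–156 m: −αΔT+βΔS = −(1.1 × 10⁻⁴)(+9.1)+(8 × 10⁻⁴)(+0.13) = -9.0 × 10⁻⁴ → UNSTABLE
  156–171 m: −αΔT+βΔS = −(1.1 × 10⁻⁴)(-11.1)+(8 × 10⁻⁴)(+1.20) = 2.2 × 10⁻³ → stable
The 122–156 m interval has Δρ < 0: lighter water underlies denser water.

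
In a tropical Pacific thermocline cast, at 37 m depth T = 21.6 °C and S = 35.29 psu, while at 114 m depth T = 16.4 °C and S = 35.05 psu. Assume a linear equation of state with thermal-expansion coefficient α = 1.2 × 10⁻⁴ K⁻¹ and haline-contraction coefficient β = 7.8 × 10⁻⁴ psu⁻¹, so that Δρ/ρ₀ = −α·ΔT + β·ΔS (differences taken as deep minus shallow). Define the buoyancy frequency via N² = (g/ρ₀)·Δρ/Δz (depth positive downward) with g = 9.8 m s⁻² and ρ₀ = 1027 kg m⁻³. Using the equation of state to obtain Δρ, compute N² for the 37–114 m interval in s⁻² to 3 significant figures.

5.56 × 10⁻⁵ s⁻²

ΔT = -5.2 K, ΔS = -0.24 psu (deep − shallow).
Δρ/ρ₀ = −αΔT + βΔS = 6.24 × 10⁻⁴ − 1.872 × 10⁻⁴ = 4.368 × 10⁻⁴, so Δρ ≈ 0.4486 kg m⁻³.
N² = (g/ρ₀)·Δρ/Δz = g·(Δρ/ρ₀)/Δz = 9.8 × 4.368 × 10⁻⁴ / 77 = 5.5593 × 10⁻⁵ s⁻² ≈ 5.56 × 10⁻⁵ s⁻².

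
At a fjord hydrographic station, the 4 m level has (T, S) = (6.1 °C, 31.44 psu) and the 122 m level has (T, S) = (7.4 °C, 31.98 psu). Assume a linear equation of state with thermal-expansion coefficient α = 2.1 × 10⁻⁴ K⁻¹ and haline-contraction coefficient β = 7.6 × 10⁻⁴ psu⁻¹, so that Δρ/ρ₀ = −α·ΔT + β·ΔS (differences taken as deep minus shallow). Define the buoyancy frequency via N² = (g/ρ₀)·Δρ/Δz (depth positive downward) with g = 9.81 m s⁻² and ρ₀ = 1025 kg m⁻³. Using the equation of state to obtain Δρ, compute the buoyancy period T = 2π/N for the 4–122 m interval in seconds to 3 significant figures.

1.86 × 10³ s

ΔT = +1.3 K, ΔS = +0.54 psu (deep − shallow).
Δρ/ρ₀ = −αΔT + βΔS = -2.73 × 10⁻⁴ + 4.104 × 10⁻⁴ = 1.374 × 10⁻⁴, so Δρ ≈ 0.1408 kg m⁻³.
N² = (g/ρ₀)·Δρ/Δz = g·(Δρ/ρ₀)/Δz = 9.81 × 1.374 × 10⁻⁴ / 118 = 1.1423 × 10⁻⁵ s⁻².
N = √(1.1423 × 10⁻⁵) = 3.3798 × 10⁻³ rad s⁻¹ → T = 2π/N = 1.8590 × 10³ s ≈ 1.86 × 10³ s.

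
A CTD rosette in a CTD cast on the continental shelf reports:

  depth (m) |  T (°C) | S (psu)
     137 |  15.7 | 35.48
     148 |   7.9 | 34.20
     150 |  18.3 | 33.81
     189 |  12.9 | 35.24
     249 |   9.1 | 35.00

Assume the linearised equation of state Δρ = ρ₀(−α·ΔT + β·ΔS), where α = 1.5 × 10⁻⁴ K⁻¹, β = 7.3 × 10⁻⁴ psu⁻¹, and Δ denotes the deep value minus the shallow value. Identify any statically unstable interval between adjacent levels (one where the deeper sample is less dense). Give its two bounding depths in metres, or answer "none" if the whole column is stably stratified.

Evaluate Δρ/ρ₀ = −αΔT + βΔS across each adjacent pair:
  137–148 m: −αΔT+βΔS = −(1.5 × 10⁻⁴)(-7.8)+(7.3 × 10⁻⁴)(-1.28) = 2.4 × 10⁻⁴ → stable
  148–150 m: −αΔT+βΔS = −(1.5 × 10⁻⁴)(+10.4)+(7.3 × 10⁻⁴)(-0.39) = -1.8 × 10⁻³ → UNSTABLE
  150–189 m: −αΔT+βΔS = −(1.5 × 10⁻⁴)(-5.4)+(7.3 × 10⁻⁴)(+1.43) = 1.9 × 10⁻³ → stable
  189–249 m: −αΔT+βΔS = −(1.5 × 10⁻⁴)(-3.8)+(7.3 × 10⁻⁴)(-0.24) = 3.9 × 10⁻⁴ → stable
The 148–150 m interval has Δρ < 0: lighter water underlies denser water.

148–150 m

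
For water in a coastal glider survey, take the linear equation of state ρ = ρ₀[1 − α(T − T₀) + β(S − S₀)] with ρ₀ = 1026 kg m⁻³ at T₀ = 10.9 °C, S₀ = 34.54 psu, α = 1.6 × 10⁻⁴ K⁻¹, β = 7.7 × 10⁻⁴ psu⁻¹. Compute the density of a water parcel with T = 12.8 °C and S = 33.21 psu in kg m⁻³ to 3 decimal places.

1024.637 kg m⁻³

T − T₀ = +1.9 K, S − S₀ = -1.33 psu.
Bracket = 1 − α·(+1.9) + β·(-1.33) = 1 + (-1.3281 × 10⁻³) = 0.9986719.
ρ = 1026 × 0.9986719 = 1024.637 kg m⁻³.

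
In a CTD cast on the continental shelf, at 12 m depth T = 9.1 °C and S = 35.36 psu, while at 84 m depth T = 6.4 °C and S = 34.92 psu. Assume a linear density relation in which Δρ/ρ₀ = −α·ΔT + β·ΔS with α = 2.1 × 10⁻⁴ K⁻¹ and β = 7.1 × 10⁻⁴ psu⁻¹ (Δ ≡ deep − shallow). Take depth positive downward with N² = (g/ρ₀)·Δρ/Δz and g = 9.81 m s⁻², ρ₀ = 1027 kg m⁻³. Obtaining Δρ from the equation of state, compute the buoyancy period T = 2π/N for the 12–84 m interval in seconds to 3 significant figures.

1.07 × 10³ s

ΔT = -2.7 K, ΔS = -0.44 psu (deep − shallow).
Δρ/ρ₀ = −αΔT + βΔS = 5.67 × 10⁻⁴ − 3.124 × 10⁻⁴ = 2.546 × 10⁻⁴, so Δρ ≈ 0.2615 kg m⁻³.
N² = (g/ρ₀)·Δρ/Δz = g·(Δρ/ρ₀)/Δz = 9.81 × 2.546 × 10⁻⁴ / 72 = 3.4689 × 10⁻⁵ s⁻².
N = √(3.4689 × 10⁻⁵) = 5.8897 × 10⁻³ rad s⁻¹ → T = 2π/N = 1.0668 × 10³ s ≈ 1.07 × 10³ s.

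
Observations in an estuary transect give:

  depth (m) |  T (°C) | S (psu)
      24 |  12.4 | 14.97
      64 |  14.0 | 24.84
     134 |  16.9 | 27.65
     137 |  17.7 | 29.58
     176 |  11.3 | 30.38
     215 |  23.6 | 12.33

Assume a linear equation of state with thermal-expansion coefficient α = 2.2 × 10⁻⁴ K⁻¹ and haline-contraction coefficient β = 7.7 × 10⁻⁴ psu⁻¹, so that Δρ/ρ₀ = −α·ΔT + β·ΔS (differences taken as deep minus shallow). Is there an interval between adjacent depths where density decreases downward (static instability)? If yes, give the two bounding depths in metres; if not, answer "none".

Evaluate Δρ/ρ₀ = −αΔT + βΔS across each adjacent pair:
  24–64 m: −αΔT+βΔS = −(2.2 × 10⁻⁴)(+1.6)+(7.7 × 10⁻⁴)(+9.87) = 7.2 × 10⁻³ → stable
  64–134 m: −αΔT+βΔS = −(2.2 × 10⁻⁴)(+2.9)+(7.7 × 10⁻⁴)(+2.81) = 1.5 × 10⁻³ → stable
  134–137 m: −αΔT+βΔS = −(2.2 × 10⁻⁴)(+0.8)+(7.7 × 10⁻⁴)(+1.93) = 1.3 × 10⁻³ → stable
  137–176 m: −αΔT+βΔS = −(2.2 × 10⁻⁴)(-6.4)+(7.7 × 10⁻⁴)(+0.80) = 2.0 × 10⁻³ → stable
  176–215 m: −αΔT+βΔS = −(2.2 × 10⁻⁴)(+12.3)+(7.7 × 10⁻⁴)(-18.05) = -0.017 → UNSTABLE
The 176–215 m interval has Δρ < 0: lighter water underlies denser water.

176–215 m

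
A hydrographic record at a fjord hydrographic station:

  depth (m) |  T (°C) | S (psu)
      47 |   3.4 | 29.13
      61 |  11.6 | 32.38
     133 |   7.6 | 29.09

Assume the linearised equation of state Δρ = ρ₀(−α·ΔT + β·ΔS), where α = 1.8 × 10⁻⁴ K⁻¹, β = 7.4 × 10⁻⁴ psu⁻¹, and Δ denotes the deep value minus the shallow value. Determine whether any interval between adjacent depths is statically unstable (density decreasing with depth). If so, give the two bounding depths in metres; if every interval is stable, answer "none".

61–133 m

Evaluate Δρ/ρ₀ = −αΔT + βΔS across each adjacent pair:
  47–61 m: −αΔT+βΔS = −(1.8 × 10⁻⁴)(+8.2)+(7.4 × 10⁻⁴)(+3.25) = 9.3 × 10⁻⁴ → stable
  61–133 m: −αΔT+βΔS = −(1.8 × 10⁻⁴)(-4.0)+(7.4 × 10⁻⁴)(-3.29) = -1.7 × 10⁻³ → UNSTABLE
The 61–133 m interval has Δρ < 0: lighter water underlies denser water.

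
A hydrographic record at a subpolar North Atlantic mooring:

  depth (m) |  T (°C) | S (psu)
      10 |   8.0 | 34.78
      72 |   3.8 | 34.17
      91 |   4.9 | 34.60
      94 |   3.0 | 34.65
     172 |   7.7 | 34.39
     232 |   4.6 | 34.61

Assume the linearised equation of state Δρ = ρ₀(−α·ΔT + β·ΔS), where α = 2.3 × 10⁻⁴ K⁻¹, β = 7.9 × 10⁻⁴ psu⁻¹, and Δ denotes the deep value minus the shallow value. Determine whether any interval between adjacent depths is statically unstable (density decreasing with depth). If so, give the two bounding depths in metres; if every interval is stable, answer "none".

94–172 m

Evaluate Δρ/ρ₀ = −αΔT + βΔS across each adjacent pair:
  10–72 m: −αΔT+βΔS = −(2.3 × 10⁻⁴)(-4.2)+(7.9 × 10⁻⁴)(-0.61) = 4.8 × 10⁻⁴ → stable
  72–91 m: −αΔT+βΔS = −(2.3 × 10⁻⁴)(+1.1)+(7.9 × 10⁻⁴)(+0.43) = 8.7 × 10⁻⁵ → stable
  91–94 m: −αΔT+βΔS = −(2.3 × 10⁻⁴)(-1.9)+(7.9 × 10⁻⁴)(+0.05) = 4.8 × 10⁻⁴ → stable
  94–172 m: −αΔT+βΔS = −(2.3 × 10⁻⁴)(+4.7)+(7.9 × 10⁻⁴)(-0.26) = -1.3 × 10⁻³ → UNSTABLE
  172–232 m: −αΔT+βΔS = −(2.3 × 10⁻⁴)(-3.1)+(7.9 × 10⁻⁴)(+0.22) = 8.9 × 10⁻⁴ → stable
The 94–172 m interval has Δρ < 0: lighter water underlies denser water.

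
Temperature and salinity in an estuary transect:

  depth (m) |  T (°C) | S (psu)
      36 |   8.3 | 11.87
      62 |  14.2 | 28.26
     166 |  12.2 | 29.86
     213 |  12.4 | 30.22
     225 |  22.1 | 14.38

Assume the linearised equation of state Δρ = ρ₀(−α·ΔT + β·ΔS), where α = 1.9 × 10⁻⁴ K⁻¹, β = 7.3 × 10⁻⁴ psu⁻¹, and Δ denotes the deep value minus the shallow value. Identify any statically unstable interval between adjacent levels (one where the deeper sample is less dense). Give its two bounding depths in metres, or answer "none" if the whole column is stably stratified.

213–225 m

Evaluate Δρ/ρ₀ = −αΔT + βΔS across each adjacent pair:
  36–62 m: −αΔT+βΔS = −(1.9 × 10⁻⁴)(+5.9)+(7.3 × 10⁻⁴)(+16.39) = 0.011 → stable
  62–166 m: −αΔT+βΔS = −(1.9 × 10⁻⁴)(-2.0)+(7.3 × 10⁻⁴)(+1.60) = 1.5 × 10⁻³ → stable
  166–213 m: −αΔT+βΔS = −(1.9 × 10⁻⁴)(+0.2)+(7.3 × 10⁻⁴)(+0.36) = 2.2 × 10⁻⁴ → stable
  213–225 m: −αΔT+βΔS = −(1.9 × 10⁻⁴)(+9.7)+(7.3 × 10⁻⁴)(-15.84) = -0.013 → UNSTABLE
The 213–225 m interval has Δρ < 0: lighter water underlies denser water.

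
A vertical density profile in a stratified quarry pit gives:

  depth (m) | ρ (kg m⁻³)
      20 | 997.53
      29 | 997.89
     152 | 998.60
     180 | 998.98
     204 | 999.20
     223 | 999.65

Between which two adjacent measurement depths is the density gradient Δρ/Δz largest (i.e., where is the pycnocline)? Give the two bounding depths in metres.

Compute the density gradient over each adjacent pair:
  20–29 m: Δρ/Δz = 0.36/9 = 0.040 kg m⁻⁴
  29–152 m: Δρ/Δz = 0.71/123 = 5.8 × 10⁻³ kg m⁻⁴
  152–180 m: Δρ/Δz = 0.38/28 = 0.014 kg m⁻⁴
  180–204 m: Δρ/Δz = 0.22/24 = 9.2 × 10⁻³ kg m⁻⁴
  204–223 m: Δρ/Δz = 0.45/19 = 0.024 kg m⁻⁴
The largest gradient is in the 20–29 m interval — the pycnocline.

20–29 m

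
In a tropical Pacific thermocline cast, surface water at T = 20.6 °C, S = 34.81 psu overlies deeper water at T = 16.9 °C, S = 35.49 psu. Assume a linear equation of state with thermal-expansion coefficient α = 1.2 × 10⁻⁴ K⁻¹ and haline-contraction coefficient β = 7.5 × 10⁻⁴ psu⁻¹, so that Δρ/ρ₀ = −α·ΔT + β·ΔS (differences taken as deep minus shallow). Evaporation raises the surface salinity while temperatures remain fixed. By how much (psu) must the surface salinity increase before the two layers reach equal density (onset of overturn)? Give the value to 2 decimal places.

1.27 psu

Neutral buoyancy requires −α(T_deep − T_surf) + β(S_deep − S_surf′) = 0.
S_surf′ = S_deep − (α/β)·ΔT = 35.49 − (1.2 × 10⁻⁴/7.5 × 10⁻⁴)·(-3.7) = 36.0820 psu.
Increase required: 36.0820 − 34.81 = 1.2720 psu.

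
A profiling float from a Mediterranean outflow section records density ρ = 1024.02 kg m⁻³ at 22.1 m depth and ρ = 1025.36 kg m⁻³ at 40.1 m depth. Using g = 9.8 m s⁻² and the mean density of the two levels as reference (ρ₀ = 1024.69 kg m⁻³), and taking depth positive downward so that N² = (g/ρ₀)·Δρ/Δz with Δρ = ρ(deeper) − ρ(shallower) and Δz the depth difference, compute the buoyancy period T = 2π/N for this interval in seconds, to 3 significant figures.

Δρ = 1025.36 − 1024.02 = 1.34 kg m⁻³ over Δz = 40.1 − 22.1 = 18 m.
N² = (9.8/1024.69) × (1.34/18) = 7.1198 × 10⁻⁴ s⁻².
N = √(7.1198 × 10⁻⁴) = 0.026683 rad s⁻¹, so T = 2π/N = 235.48 s ≈ 235 s.

235 s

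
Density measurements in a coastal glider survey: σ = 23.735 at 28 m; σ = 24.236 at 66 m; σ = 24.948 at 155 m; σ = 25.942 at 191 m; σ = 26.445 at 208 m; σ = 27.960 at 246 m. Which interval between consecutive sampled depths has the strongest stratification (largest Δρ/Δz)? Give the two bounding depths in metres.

Compute the density gradient over each adjacent pair:
  28–66 m: Δρ/Δz = 0.501/38 = 0.013 kg m⁻⁴
  66–155 m: Δρ/Δz = 0.712/89 = 8.0 × 10⁻³ kg m⁻⁴
  155–191 m: Δρ/Δz = 0.994/36 = 0.028 kg m⁻⁴
  191–208 m: Δρ/Δz = 0.503/17 = 0.030 kg m⁻⁴
  208–246 m: Δρ/Δz = 1.515/38 = 0.040 kg m⁻⁴
The largest gradient is in the 208–246 m interval — the pycnocline.

208–246 m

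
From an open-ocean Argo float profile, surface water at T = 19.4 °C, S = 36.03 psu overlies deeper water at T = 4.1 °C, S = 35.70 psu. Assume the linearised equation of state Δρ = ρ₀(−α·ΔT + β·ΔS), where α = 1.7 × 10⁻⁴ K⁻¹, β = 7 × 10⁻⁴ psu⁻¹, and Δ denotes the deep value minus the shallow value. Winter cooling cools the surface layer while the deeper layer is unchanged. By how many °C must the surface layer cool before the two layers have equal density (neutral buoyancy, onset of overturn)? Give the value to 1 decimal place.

Neutral buoyancy requires Δρ = 0, i.e. −α(T_deep − T_surf′) + β(S_deep − S_surf) = 0.
T_surf′ = T_deep − (β/α)·ΔS = 4.1 − (7 × 10⁻⁴/1.7 × 10⁻⁴)·(-0.33) = 5.459 °C.
Cooling required: 19.4 − (5.459) = 13.941 °C.

13.9 °C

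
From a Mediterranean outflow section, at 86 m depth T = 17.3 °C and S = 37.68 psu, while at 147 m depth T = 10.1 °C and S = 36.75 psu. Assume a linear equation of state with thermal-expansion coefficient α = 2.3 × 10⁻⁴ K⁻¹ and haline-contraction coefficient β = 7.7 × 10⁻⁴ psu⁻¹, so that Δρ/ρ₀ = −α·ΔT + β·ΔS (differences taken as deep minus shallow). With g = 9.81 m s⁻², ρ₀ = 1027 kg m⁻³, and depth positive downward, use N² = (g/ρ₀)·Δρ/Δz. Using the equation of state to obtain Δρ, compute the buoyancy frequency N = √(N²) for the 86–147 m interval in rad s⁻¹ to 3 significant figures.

0.0123 rad s⁻¹

ΔT = -7.2 K, ΔS = -0.93 psu (deep − shallow).
Δρ/ρ₀ = −αΔT + βΔS = 1.656 × 10⁻³ − 7.161 × 10⁻⁴ = 9.399 × 10⁻⁴, so Δρ ≈ 0.9653 kg m⁻³.
N² = (g/ρ₀)·Δρ/Δz = g·(Δρ/ρ₀)/Δz = 9.81 × 9.399 × 10⁻⁴ / 61 = 1.5115 × 10⁻⁴ s⁻².
N = √(1.5115 × 10⁻⁴) = 0.012294 rad s⁻¹ ≈ 0.0123 rad s⁻¹.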